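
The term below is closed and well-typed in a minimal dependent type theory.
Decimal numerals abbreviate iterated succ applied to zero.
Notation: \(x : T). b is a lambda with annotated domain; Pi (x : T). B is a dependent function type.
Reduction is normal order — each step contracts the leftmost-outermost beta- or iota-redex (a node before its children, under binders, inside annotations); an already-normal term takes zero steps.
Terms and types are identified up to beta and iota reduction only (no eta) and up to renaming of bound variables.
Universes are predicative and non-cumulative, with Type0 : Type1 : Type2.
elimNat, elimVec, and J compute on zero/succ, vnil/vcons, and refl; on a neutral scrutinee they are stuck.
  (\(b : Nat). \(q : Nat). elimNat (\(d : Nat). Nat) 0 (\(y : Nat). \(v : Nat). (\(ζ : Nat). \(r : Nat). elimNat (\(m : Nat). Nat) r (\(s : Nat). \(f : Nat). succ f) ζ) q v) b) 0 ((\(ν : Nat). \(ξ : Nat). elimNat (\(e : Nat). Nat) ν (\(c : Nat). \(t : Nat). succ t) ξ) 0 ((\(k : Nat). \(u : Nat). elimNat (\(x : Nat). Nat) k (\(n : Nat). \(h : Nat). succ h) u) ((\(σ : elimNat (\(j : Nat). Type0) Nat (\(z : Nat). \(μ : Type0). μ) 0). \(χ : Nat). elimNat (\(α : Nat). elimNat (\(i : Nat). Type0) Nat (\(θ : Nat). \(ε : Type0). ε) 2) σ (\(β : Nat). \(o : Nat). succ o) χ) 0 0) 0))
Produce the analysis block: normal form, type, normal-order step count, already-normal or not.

normal form:
  0
the term's type:
  Nat
steps to reach normal form (normal order): 3
already normal: no
first redex: a beta-redex


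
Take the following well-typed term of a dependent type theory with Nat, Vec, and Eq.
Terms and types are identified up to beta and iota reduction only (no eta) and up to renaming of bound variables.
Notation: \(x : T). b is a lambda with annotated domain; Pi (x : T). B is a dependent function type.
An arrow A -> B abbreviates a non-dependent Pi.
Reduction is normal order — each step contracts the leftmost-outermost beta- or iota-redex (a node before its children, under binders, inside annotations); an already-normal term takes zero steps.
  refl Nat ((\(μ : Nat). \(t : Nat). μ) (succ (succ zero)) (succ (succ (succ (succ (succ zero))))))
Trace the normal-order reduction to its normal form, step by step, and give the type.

normal-order reduction:
  refl Nat ((\(μ : Nat). \(t : Nat). μ) (succ (succ zero)) (succ (succ (succ (succ (succ zero))))))
  ~> refl Nat ((\(μ : Nat). succ (succ zero)) (succ (succ (succ (succ (succ zero))))))
  ~> refl Nat (succ (succ zero))
inferred type:
  Eq Nat (succ (succ zero)) (succ (succ zero))


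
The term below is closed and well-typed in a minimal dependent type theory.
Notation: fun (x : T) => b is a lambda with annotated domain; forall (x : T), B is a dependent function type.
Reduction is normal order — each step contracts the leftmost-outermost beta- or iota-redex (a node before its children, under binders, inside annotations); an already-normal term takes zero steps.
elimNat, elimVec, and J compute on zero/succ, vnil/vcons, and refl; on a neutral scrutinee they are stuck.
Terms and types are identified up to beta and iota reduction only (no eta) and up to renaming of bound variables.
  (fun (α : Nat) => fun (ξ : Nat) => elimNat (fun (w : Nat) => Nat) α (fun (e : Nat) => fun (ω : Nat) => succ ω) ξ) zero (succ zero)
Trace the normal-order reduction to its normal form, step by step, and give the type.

normal-order reduction:
  (fun (α : Nat) => fun (ξ : Nat) => elimNat (fun (w : Nat) => Nat) α (fun (e : Nat) => fun (ω : Nat) => succ ω) ξ) zero (succ zero)
  ~> (fun (α : Nat) => elimNat (fun (ξ : Nat) => Nat) zero (fun (w : Nat) => fun (e : Nat) => succ e) α) (succ zero)
  ~> elimNat (fun (α : Nat) => Nat) zero (fun (ξ : Nat) => fun (w : Nat) => succ w) (succ zero)
  ~> (fun (α : Nat) => fun (ξ : Nat) => succ ξ) zero (elimNat (fun (w : Nat) => Nat) zero (fun (e : Nat) => fun (ω : Nat) => succ ω) zero)
  ~> (fun (α : Nat) => succ α) (elimNat (fun (ξ : Nat) => Nat) zero (fun (w : Nat) => fun (e : Nat) => succ e) zero)
  ~> succ (elimNat (fun (α : Nat) => Nat) zero (fun (ξ : Nat) => fun (w : Nat) => succ w) zero)
  ~> succ zero
the term's type:
  Nat


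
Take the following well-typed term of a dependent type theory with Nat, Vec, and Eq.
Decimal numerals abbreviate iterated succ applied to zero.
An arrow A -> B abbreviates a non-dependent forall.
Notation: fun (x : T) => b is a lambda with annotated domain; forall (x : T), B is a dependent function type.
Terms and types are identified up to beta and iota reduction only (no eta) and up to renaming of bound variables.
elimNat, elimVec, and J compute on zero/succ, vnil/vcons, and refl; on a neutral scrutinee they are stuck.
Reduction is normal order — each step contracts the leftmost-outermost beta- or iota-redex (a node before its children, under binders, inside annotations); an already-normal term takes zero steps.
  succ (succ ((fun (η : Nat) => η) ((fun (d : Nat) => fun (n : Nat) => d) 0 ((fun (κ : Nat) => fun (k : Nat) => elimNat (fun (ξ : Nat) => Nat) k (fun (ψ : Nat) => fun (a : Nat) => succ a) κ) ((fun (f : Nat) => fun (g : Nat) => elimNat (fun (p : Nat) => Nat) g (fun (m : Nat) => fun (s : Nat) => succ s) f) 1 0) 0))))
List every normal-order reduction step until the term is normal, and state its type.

reduction (normal order):
  succ (succ ((fun (η : Nat) => η) ((fun (d : Nat) => fun (n : Nat) => d) 0 ((fun (κ : Nat) => fun (k : Nat) => elimNat (fun (ξ : Nat) => Nat) k (fun (ψ : Nat) => fun (a : Nat) => succ a) κ) ((fun (f : Nat) => fun (g : Nat) => elimNat (fun (p : Nat) => Nat) g (fun (m : Nat) => fun (s : Nat) => succ s) f) 1 0) 0))))
  ~> succ (succ ((fun (η : Nat) => fun (d : Nat) => η) 0 ((fun (n : Nat) => fun (κ : Nat) => elimNat (fun (k : Nat) => Nat) κ (fun (ξ : Nat) => fun (ψ : Nat) => succ ψ) n) ((fun (a : Nat) => fun (f : Nat) => elimNat (fun (g : Nat) => Nat) f (fun (p : Nat) => fun (m : Nat) => succ m) a) 1 0) 0)))
  ~> succ (succ ((fun (η : Nat) => 0) ((fun (d : Nat) => fun (n : Nat) => elimNat (fun (κ : Nat) => Nat) n (fun (k : Nat) => fun (ξ : Nat) => succ ξ) d) ((fun (ψ : Nat) => fun (a : Nat) => elimNat (fun (f : Nat) => Nat) a (fun (g : Nat) => fun (p : Nat) => succ p) ψ) 1 0) 0)))
  ~> 2
the term's type:
  Nat


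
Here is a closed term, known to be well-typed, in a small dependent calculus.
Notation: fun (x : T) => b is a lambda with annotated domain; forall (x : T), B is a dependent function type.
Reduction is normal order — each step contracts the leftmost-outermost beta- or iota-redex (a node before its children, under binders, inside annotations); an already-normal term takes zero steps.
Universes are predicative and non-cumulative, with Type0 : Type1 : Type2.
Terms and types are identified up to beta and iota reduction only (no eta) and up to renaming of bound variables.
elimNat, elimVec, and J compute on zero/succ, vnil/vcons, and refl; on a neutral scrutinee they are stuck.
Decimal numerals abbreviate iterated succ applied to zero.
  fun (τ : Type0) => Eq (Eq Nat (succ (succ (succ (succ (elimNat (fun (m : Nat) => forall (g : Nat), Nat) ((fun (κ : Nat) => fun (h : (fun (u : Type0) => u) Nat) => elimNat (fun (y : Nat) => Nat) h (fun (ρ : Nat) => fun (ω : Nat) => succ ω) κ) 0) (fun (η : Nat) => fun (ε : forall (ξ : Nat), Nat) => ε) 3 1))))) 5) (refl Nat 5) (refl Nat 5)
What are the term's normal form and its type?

normal form:
  fun (τ : Type0) => Eq (Eq Nat 5 5) (refl Nat 5) (refl Nat 5)
type:
  forall (τ : Type0), Type0


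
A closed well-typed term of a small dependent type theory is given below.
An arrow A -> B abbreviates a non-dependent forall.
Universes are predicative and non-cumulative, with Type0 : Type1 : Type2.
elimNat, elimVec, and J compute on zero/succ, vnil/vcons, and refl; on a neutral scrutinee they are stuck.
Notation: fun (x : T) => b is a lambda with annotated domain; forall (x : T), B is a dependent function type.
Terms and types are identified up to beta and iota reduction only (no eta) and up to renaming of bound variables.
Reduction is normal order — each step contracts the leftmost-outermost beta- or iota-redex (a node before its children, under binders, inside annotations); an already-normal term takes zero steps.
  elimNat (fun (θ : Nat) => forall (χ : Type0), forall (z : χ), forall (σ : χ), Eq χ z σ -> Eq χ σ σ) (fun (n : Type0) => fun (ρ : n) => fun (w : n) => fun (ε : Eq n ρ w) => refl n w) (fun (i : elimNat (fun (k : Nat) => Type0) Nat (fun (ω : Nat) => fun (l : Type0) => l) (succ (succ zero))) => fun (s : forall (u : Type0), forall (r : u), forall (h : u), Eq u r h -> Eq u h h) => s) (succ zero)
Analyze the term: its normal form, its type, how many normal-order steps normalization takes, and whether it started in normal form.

normal form:
  fun (θ : Type0) => fun (χ : θ) => fun (z : θ) => fun (σ : Eq θ χ z) => refl θ z
the term's type:
  forall (θ : Type0), forall (χ : θ), forall (z : θ), Eq θ χ z -> Eq θ z z
reduction steps (normal order): 4
started in normal form: no
first redex: an elimNat iota-redex


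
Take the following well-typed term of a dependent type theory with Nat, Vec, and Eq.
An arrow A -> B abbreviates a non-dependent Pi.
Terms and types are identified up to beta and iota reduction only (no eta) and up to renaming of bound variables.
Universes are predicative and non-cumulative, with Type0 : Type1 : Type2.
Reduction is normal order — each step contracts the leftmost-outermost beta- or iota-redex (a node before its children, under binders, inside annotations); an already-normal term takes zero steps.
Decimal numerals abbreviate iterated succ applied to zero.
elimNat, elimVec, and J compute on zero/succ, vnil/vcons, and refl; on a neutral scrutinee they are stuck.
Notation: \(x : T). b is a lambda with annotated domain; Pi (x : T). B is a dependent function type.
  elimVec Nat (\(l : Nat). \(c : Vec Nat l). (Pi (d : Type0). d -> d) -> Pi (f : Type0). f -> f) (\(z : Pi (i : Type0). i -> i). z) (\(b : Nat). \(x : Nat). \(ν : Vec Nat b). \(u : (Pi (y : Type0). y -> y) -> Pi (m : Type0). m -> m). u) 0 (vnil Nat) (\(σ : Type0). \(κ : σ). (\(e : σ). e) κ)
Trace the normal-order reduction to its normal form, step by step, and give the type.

reduction (normal order):
  elimVec Nat (\(l : Nat). \(c : Vec Nat l). (Pi (d : Type0). d -> d) -> Pi (f : Type0). f -> f) (\(z : Pi (i : Type0). i -> i). z) (\(b : Nat). \(x : Nat). \(ν : Vec Nat b). \(u : (Pi (y : Type0). y -> y) -> Pi (m : Type0). m -> m). u) 0 (vnil Nat) (\(σ : Type0). \(κ : σ). (\(e : σ). e) κ)
  ~> (\(l : Pi (c : Type0). c -> c). l) (\(d : Type0). \(f : d). (\(z : d). z) f)
  ~> \(l : Type0). \(c : l). (\(d : l). d) c
  ~> \(l : Type0). \(c : l). c
the term's type:
  Pi (l : Type0). l -> l


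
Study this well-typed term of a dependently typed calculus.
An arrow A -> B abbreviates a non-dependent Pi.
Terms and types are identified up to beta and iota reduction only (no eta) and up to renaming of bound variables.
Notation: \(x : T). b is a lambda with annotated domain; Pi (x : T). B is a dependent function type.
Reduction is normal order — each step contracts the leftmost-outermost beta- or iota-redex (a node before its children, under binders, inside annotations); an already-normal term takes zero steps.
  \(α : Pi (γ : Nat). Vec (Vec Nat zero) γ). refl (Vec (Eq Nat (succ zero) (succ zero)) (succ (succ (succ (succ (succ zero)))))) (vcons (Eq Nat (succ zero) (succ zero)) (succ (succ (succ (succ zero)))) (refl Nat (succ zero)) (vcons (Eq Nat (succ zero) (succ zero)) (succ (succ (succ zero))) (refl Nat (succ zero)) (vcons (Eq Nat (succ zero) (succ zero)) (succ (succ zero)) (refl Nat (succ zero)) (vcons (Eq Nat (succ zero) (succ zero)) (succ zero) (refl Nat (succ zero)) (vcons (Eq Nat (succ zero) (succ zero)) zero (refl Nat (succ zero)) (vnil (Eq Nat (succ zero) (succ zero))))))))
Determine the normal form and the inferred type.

resulting normal form:
  \(α : Pi (γ : Nat). Vec (Vec Nat zero) γ). refl (Vec (Eq Nat (succ zero) (succ zero)) (succ (succ (succ (succ (succ zero)))))) (vcons (Eq Nat (succ zero) (succ zero)) (succ (succ (succ (succ zero)))) (refl Nat (succ zero)) (vcons (Eq Nat (succ zero) (succ zero)) (succ (succ (succ zero))) (refl Nat (succ zero)) (vcons (Eq Nat (succ zero) (succ zero)) (succ (succ zero)) (refl Nat (succ zero)) (vcons (Eq Nat (succ zero) (succ zero)) (succ zero) (refl Nat (succ zero)) (vcons (Eq Nat (succ zero) (succ zero)) zero (refl Nat (succ zero)) (vnil (Eq Nat (succ zero) (succ zero))))))))
inferred type:
  (Pi (α : Nat). Vec (Vec Nat zero) α) -> Eq (Vec (Eq Nat (succ zero) (succ zero)) (succ (succ (succ (succ (succ zero)))))) (vcons (Eq Nat (succ zero) (succ zero)) (succ (succ (succ (succ zero)))) (refl Nat (succ zero)) (vcons (Eq Nat (succ zero) (succ zero)) (succ (succ (succ zero))) (refl Nat (succ zero)) (vcons (Eq Nat (succ zero) (succ zero)) (succ (succ zero)) (refl Nat (succ zero)) (vcons (Eq Nat (succ zero) (succ zero)) (succ zero) (refl Nat (succ zero)) (vcons (Eq Nat (succ zero) (succ zero)) zero (refl Nat (succ zero)) (vnil (Eq Nat (succ zero) (succ zero)))))))) (vcons (Eq Nat (succ zero) (succ zero)) (succ (succ (succ (succ zero)))) (refl Nat (succ zero)) (vcons (Eq Nat (succ zero) (succ zero)) (succ (succ (succ zero))) (refl Nat (succ zero)) (vcons (Eq Nat (succ zero) (succ zero)) (succ (succ zero)) (refl Nat (succ zero)) (vcons (Eq Nat (succ zero) (succ zero)) (succ zero) (refl Nat (succ zero)) (vcons (Eq Nat (succ zero) (succ zero)) zero (refl Nat (succ zero)) (vnil (Eq Nat (succ zero) (succ zero))))))))
observation: the term is already in normal form.


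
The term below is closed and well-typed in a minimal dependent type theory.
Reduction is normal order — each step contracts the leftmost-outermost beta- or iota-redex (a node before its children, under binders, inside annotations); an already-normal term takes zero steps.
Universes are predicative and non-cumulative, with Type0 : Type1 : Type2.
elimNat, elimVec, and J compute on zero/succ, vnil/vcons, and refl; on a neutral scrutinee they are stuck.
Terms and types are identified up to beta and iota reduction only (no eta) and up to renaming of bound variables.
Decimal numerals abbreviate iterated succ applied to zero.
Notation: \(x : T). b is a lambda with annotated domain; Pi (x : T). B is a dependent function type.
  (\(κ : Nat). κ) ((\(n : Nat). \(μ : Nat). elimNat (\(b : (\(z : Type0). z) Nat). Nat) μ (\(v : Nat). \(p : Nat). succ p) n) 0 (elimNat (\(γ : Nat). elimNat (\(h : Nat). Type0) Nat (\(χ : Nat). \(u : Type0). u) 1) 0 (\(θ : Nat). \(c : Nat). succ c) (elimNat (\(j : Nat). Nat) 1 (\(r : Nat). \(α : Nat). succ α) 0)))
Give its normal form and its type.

normal form:
  1
the term's type:
  Nat


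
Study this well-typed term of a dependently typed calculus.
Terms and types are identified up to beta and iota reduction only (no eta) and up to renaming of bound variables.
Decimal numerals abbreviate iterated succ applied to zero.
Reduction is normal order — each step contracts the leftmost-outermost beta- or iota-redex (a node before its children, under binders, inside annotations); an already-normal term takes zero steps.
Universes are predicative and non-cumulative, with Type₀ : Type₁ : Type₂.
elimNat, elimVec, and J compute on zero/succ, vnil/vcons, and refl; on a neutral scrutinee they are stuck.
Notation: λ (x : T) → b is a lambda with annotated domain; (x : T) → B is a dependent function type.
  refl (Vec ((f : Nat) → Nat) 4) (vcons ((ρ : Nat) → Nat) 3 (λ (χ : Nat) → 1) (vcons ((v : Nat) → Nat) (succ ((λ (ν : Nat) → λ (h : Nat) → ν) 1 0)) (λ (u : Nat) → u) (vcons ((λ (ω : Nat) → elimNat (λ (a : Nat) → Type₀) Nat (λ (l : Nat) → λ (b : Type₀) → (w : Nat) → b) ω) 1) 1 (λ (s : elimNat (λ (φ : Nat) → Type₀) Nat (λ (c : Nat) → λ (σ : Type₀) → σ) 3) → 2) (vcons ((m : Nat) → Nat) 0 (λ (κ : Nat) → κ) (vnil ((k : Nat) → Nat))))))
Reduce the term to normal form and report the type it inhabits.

resulting normal form:
  refl (Vec ((f : Nat) → Nat) 4) (vcons ((ρ : Nat) → Nat) 3 (λ (χ : Nat) → 1) (vcons ((v : Nat) → Nat) 2 (λ (ν : Nat) → ν) (vcons ((h : Nat) → Nat) 1 (λ (u : Nat) → 2) (vcons ((ω : Nat) → Nat) 0 (λ (a : Nat) → a) (vnil ((l : Nat) → Nat))))))
type:
  Eq (Vec ((f : Nat) → Nat) 4) (vcons ((ρ : Nat) → Nat) 3 (λ (χ : Nat) → 1) (vcons ((v : Nat) → Nat) 2 (λ (ν : Nat) → ν) (vcons ((h : Nat) → Nat) 1 (λ (u : Nat) → 2) (vcons ((ω : Nat) → Nat) 0 (λ (a : Nat) → a) (vnil ((l : Nat) → Nat)))))) (vcons ((b : Nat) → Nat) 3 (λ (w : Nat) → 1) (vcons ((s : Nat) → Nat) 2 (λ (φ : Nat) → φ) (vcons ((c : Nat) → Nat) 1 (λ (σ : Nat) → 2) (vcons ((m : Nat) → Nat) 0 (λ (κ : Nat) → κ) (vnil ((k : Nat) → Nat))))))


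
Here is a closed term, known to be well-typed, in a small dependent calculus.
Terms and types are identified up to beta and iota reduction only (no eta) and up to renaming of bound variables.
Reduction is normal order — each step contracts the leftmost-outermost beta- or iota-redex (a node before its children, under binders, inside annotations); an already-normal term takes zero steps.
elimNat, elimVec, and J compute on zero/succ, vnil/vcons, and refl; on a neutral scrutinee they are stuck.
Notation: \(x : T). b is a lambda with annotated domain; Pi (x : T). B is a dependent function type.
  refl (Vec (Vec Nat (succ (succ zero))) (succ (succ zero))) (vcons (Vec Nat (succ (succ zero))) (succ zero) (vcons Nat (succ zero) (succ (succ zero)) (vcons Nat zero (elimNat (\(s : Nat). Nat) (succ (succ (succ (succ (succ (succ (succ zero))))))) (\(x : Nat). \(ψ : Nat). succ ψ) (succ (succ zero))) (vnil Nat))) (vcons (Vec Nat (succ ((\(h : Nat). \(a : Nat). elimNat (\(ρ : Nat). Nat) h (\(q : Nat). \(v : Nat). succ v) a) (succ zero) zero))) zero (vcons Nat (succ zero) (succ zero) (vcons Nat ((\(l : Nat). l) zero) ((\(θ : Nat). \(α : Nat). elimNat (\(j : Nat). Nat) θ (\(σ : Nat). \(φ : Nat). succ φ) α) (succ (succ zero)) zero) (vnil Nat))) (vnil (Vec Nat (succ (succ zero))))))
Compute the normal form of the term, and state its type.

normal form:
  refl (Vec (Vec Nat (succ (succ zero))) (succ (succ zero))) (vcons (Vec Nat (succ (succ zero))) (succ zero) (vcons Nat (succ zero) (succ (succ zero)) (vcons Nat zero (succ (succ (succ (succ (succ (succ (succ (succ (succ zero))))))))) (vnil Nat))) (vcons (Vec Nat (succ (succ zero))) zero (vcons Nat (succ zero) (succ zero) (vcons Nat zero (succ (succ zero)) (vnil Nat))) (vnil (Vec Nat (succ (succ zero))))))
the term's type:
  Eq (Vec (Vec Nat (succ (succ zero))) (succ (succ zero))) (vcons (Vec Nat (succ (succ zero))) (succ zero) (vcons Nat (succ zero) (succ (succ zero)) (vcons Nat zero (succ (succ (succ (succ (succ (succ (succ (succ (succ zero))))))))) (vnil Nat))) (vcons (Vec Nat (succ (succ zero))) zero (vcons Nat (succ zero) (succ zero) (vcons Nat zero (succ (succ zero)) (vnil Nat))) (vnil (Vec Nat (succ (succ zero)))))) (vcons (Vec Nat (succ (succ zero))) (succ zero) (vcons Nat (succ zero) (succ (succ zero)) (vcons Nat zero (succ (succ (succ (succ (succ (succ (succ (succ (succ zero))))))))) (vnil Nat))) (vcons (Vec Nat (succ (succ zero))) zero (vcons Nat (succ zero) (succ zero) (vcons Nat zero (succ (succ zero)) (vnil Nat))) (vnil (Vec Nat (succ (succ zero))))))
observation: 14 normal-order steps separate the term from its normal form.


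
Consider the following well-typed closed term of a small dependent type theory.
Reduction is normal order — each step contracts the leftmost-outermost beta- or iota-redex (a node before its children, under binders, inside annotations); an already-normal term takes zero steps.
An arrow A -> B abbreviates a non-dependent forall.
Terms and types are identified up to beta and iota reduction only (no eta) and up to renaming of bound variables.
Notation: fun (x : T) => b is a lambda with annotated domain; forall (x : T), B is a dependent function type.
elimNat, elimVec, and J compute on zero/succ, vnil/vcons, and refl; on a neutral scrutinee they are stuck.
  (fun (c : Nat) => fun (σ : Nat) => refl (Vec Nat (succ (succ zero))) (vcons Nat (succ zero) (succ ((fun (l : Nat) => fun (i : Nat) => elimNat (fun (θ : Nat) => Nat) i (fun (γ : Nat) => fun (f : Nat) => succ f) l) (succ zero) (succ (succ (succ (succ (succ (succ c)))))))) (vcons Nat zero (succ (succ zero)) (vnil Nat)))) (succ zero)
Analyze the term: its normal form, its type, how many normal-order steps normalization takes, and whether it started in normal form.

normal form:
  fun (c : Nat) => refl (Vec Nat (succ (succ zero))) (vcons Nat (succ zero) (succ (succ (succ (succ (succ (succ (succ (succ (succ zero))))))))) (vcons Nat zero (succ (succ zero)) (vnil Nat)))
type:
  Nat -> Eq (Vec Nat (succ (succ zero))) (vcons Nat (succ zero) (succ (succ (succ (succ (succ (succ (succ (succ (succ zero))))))))) (vcons Nat zero (succ (succ zero)) (vnil Nat))) (vcons Nat (succ zero) (succ (succ (succ (succ (succ (succ (succ (succ (succ zero))))))))) (vcons Nat zero (succ (succ zero)) (vnil Nat)))
steps to reach normal form (normal order): 7
term was already normal: no
first redex: a beta-redex


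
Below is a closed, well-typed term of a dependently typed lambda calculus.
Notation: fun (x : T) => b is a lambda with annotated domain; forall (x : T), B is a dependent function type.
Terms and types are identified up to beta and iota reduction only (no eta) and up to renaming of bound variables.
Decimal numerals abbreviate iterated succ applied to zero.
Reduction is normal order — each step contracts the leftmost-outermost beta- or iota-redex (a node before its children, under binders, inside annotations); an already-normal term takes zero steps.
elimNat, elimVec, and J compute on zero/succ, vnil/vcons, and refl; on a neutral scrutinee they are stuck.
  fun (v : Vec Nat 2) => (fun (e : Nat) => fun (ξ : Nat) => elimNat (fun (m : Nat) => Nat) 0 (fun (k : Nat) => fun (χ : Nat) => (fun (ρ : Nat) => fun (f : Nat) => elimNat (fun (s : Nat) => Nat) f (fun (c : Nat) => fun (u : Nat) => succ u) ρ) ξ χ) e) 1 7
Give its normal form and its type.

resulting normal form:
  fun (v : Vec Nat 2) => 7
the term's type:
  forall (v : Vec Nat 2), Nat
observation: the leftmost-outermost redex is a beta-redex, and normalization takes 30 steps.


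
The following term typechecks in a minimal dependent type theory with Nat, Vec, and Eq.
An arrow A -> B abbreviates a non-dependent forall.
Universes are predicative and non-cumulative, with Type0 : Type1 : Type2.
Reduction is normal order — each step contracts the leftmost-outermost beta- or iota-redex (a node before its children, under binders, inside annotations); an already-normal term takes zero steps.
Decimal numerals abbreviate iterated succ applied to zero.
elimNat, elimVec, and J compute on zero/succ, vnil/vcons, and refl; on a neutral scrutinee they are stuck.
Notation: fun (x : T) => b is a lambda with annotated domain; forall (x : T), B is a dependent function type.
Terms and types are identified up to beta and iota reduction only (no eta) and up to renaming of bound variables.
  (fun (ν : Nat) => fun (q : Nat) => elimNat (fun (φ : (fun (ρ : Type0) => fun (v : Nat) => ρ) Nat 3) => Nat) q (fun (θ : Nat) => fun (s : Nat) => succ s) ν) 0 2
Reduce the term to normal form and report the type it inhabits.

resulting normal form:
  2
type:
  Nat


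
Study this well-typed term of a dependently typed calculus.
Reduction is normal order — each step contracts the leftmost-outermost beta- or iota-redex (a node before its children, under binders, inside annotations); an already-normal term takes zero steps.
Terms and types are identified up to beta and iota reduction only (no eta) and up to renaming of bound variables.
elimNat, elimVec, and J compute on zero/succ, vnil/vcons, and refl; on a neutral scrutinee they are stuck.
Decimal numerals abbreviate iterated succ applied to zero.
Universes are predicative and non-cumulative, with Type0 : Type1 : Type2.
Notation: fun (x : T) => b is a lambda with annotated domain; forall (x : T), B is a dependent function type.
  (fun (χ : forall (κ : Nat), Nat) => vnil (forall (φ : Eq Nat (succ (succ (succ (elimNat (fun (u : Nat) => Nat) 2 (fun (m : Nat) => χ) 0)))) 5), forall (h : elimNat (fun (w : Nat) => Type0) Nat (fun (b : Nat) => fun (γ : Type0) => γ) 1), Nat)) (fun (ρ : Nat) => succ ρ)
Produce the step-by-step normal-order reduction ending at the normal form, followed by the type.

normal-order reduction sequence:
  (fun (χ : forall (κ : Nat), Nat) => vnil (forall (φ : Eq Nat (succ (succ (succ (elimNat (fun (u : Nat) => Nat) 2 (fun (m : Nat) => χ) 0)))) 5), forall (h : elimNat (fun (w : Nat) => Type0) Nat (fun (b : Nat) => fun (γ : Type0) => γ) 1), Nat)) (fun (ρ : Nat) => succ ρ)
  ~> vnil (forall (χ : Eq Nat (succ (succ (succ (elimNat (fun (κ : Nat) => Nat) 2 (fun (φ : Nat) => fun (u : Nat) => succ u) 0)))) 5), forall (m : elimNat (fun (h : Nat) => Type0) Nat (fun (w : Nat) => fun (b : Type0) => b) 1), Nat)
  ~> vnil (forall (χ : Eq Nat 5 5), forall (κ : elimNat (fun (φ : Nat) => Type0) Nat (fun (u : Nat) => fun (m : Type0) => m) 1), Nat)
  ~> vnil (forall (χ : Eq Nat 5 5), forall (κ : (fun (φ : Nat) => fun (u : Type0) => u) 0 (elimNat (fun (m : Nat) => Type0) Nat (fun (h : Nat) => fun (w : Type0) => w) 0)), Nat)
  ~> vnil (forall (χ : Eq Nat 5 5), forall (κ : (fun (φ : Type0) => φ) (elimNat (fun (u : Nat) => Type0) Nat (fun (m : Nat) => fun (h : Type0) => h) 0)), Nat)
  ~> vnil (forall (χ : Eq Nat 5 5), forall (κ : elimNat (fun (φ : Nat) => Type0) Nat (fun (u : Nat) => fun (m : Type0) => m) 0), Nat)
  ~> vnil (forall (χ : Eq Nat 5 5), forall (κ : Nat), Nat)
the term's type:
  Vec (forall (χ : Eq Nat 5 5), forall (κ : Nat), Nat) 0


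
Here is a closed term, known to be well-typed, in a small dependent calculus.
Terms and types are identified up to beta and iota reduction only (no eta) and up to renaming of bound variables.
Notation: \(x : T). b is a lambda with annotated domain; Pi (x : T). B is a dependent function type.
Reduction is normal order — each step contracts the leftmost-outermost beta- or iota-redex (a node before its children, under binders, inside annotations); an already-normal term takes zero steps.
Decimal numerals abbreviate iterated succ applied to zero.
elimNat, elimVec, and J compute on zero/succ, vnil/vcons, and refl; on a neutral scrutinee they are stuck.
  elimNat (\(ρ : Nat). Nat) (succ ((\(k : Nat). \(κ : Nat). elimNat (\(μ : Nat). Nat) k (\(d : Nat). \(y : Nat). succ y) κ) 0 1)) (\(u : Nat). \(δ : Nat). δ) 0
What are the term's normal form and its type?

reduced normal form:
  2
the term's type:
  Nat


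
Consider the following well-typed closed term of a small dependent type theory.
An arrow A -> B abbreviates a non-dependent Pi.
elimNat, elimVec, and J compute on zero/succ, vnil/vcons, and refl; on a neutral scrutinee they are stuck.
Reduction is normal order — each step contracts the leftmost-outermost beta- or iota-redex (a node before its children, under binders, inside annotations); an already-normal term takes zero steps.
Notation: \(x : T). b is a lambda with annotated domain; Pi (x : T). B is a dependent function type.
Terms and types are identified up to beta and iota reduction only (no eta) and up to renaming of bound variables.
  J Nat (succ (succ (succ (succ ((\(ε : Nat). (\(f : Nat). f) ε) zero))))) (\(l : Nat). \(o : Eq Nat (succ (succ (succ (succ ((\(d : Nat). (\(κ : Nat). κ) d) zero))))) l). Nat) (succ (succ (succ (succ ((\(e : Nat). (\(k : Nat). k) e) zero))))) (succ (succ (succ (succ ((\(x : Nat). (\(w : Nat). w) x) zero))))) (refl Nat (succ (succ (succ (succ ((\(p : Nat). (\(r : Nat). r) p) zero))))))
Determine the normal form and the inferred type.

reduced normal form:
  succ (succ (succ (succ zero)))
type:
  Nat
observation: the leftmost-outermost redex is a J iota-redex, and normalization takes 3 steps.


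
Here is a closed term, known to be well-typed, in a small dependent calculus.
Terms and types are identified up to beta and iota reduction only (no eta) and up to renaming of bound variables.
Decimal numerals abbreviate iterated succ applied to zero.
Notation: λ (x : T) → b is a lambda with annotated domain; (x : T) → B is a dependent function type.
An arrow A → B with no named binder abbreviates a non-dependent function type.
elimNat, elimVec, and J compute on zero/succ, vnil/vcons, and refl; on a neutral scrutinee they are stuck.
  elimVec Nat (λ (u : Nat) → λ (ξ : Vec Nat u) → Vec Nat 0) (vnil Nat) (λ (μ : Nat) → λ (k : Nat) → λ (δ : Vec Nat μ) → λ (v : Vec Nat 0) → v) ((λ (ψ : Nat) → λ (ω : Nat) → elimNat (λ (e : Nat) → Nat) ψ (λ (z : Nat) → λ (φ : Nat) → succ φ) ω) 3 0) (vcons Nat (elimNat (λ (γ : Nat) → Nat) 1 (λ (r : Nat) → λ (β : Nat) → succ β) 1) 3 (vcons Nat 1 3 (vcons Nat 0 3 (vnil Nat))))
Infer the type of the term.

type:
  Vec Nat 0


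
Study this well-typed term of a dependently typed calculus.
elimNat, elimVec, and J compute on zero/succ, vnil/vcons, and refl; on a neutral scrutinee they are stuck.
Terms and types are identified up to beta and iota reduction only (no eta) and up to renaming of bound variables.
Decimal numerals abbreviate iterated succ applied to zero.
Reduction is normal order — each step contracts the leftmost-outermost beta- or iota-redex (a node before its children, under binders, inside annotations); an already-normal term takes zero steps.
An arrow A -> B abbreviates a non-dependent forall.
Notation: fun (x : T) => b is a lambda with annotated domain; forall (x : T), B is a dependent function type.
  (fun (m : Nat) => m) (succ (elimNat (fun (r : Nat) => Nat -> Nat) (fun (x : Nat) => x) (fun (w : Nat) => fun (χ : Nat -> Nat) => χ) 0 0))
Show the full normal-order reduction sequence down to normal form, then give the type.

normal-order reduction sequence:
  (fun (m : Nat) => m) (succ (elimNat (fun (r : Nat) => Nat -> Nat) (fun (x : Nat) => x) (fun (w : Nat) => fun (χ : Nat -> Nat) => χ) 0 0))
  ~> succ (elimNat (fun (m : Nat) => Nat -> Nat) (fun (r : Nat) => r) (fun (x : Nat) => fun (w : Nat -> Nat) => w) 0 0)
  ~> succ ((fun (m : Nat) => m) 0)
  ~> 1
the term's type:
  Nat


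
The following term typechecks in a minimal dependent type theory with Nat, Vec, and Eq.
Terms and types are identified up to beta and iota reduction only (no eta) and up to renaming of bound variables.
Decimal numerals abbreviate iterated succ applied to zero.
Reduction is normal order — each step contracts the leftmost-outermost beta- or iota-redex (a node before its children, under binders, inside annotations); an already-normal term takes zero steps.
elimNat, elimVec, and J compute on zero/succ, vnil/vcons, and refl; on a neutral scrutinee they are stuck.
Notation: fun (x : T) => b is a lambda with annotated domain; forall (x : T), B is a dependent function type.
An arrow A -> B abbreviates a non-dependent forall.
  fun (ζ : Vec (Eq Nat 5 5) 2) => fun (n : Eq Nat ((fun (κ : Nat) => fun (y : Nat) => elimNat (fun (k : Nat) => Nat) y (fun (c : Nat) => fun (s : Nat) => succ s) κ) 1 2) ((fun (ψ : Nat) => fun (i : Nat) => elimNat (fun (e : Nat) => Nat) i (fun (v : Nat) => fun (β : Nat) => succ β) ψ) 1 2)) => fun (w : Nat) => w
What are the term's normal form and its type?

normal form:
  fun (ζ : Vec (Eq Nat 5 5) 2) => fun (n : Eq Nat 3 3) => fun (κ : Nat) => κ
inferred type:
  Vec (Eq Nat 5 5) 2 -> Eq Nat 3 3 -> Nat -> Nat
observation: the leftmost-outermost redex is a beta-redex, and normalization takes 12 steps.


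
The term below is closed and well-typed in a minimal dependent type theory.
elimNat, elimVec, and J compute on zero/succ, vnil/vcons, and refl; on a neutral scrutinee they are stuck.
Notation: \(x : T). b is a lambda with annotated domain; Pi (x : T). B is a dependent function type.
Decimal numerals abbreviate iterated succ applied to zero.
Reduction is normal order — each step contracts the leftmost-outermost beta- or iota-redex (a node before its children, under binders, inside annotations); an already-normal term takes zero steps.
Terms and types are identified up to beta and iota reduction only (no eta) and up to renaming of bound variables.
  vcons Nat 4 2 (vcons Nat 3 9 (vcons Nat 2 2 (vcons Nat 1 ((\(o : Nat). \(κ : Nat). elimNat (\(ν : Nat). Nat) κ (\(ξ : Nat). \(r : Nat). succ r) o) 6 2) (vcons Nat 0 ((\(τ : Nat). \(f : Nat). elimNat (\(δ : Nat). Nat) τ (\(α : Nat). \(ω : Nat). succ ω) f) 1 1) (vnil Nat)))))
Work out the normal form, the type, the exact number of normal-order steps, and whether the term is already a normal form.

resulting normal form:
  vcons Nat 4 2 (vcons Nat 3 9 (vcons Nat 2 2 (vcons Nat 1 8 (vcons Nat 0 2 (vnil Nat)))))
the term's type:
  Vec Nat 5
steps to reach normal form (normal order): 27
started in normal form: no
first redex: a beta-redex


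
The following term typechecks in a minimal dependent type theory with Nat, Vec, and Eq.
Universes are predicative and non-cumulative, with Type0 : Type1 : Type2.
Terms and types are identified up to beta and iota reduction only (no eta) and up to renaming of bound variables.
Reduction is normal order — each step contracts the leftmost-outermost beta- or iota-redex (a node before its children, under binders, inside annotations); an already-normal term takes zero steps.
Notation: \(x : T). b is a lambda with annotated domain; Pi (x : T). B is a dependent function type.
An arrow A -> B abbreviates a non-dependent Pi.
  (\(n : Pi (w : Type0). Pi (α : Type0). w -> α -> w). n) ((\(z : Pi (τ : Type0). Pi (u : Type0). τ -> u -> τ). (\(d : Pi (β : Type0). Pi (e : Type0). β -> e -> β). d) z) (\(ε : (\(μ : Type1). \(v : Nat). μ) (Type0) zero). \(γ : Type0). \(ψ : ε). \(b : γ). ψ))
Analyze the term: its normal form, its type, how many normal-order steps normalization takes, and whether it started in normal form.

resulting normal form:
  \(n : Type0). \(w : Type0). \(α : n). \(z : w). α
the term's type:
  Pi (n : Type0). Pi (w : Type0). n -> w -> n
normal-order step count: 5
already normal: no
first redex: a beta-redex


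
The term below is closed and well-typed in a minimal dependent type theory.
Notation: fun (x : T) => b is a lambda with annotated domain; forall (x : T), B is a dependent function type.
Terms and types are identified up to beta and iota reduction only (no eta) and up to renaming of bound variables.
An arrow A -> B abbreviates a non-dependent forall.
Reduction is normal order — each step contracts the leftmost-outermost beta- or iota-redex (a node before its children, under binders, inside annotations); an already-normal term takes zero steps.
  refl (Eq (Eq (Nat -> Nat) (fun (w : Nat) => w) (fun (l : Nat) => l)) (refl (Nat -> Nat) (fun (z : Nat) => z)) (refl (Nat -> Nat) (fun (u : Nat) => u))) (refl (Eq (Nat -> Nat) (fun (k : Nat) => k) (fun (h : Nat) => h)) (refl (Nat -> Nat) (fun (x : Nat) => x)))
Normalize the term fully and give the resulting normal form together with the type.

reduced normal form:
  refl (Eq (Eq (Nat -> Nat) (fun (w : Nat) => w) (fun (l : Nat) => l)) (refl (Nat -> Nat) (fun (z : Nat) => z)) (refl (Nat -> Nat) (fun (u : Nat) => u))) (refl (Eq (Nat -> Nat) (fun (k : Nat) => k) (fun (h : Nat) => h)) (refl (Nat -> Nat) (fun (x : Nat) => x)))
the term's type:
  Eq (Eq (Eq (Nat -> Nat) (fun (w : Nat) => w) (fun (l : Nat) => l)) (refl (Nat -> Nat) (fun (z : Nat) => z)) (refl (Nat -> Nat) (fun (u : Nat) => u))) (refl (Eq (Nat -> Nat) (fun (k : Nat) => k) (fun (h : Nat) => h)) (refl (Nat -> Nat) (fun (x : Nat) => x))) (refl (Eq (Nat -> Nat) (fun (ξ : Nat) => ξ) (fun (y : Nat) => y)) (refl (Nat -> Nat) (fun (ζ : Nat) => ζ)))
observation: the term is already in normal form.


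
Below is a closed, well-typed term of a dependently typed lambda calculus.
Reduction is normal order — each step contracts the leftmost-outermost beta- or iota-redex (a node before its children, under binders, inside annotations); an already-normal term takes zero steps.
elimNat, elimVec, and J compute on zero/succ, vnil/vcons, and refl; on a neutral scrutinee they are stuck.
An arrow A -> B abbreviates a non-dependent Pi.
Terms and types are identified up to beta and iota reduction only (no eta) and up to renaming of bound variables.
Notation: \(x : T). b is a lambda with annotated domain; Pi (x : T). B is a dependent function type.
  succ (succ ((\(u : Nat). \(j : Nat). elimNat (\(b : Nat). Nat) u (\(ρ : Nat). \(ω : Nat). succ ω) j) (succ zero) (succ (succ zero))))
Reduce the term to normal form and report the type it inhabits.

normal form:
  succ (succ (succ (succ (succ zero))))
the term's type:
  Nat
observation: the leftmost-outermost redex is a beta-redex, and normalization takes 9 steps.


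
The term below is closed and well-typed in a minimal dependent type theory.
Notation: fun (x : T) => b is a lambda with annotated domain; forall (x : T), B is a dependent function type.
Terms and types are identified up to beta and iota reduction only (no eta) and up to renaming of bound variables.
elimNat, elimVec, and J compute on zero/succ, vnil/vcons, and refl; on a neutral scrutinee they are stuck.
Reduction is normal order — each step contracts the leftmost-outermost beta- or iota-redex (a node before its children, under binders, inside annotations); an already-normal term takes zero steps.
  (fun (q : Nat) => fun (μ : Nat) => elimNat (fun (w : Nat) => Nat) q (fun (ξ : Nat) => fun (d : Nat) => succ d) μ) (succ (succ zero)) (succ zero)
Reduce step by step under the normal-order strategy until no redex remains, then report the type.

normal-order reduction:
  (fun (q : Nat) => fun (μ : Nat) => elimNat (fun (w : Nat) => Nat) q (fun (ξ : Nat) => fun (d : Nat) => succ d) μ) (succ (succ zero)) (succ zero)
  ~> (fun (q : Nat) => elimNat (fun (μ : Nat) => Nat) (succ (succ zero)) (fun (w : Nat) => fun (ξ : Nat) => succ ξ) q) (succ zero)
  ~> elimNat (fun (q : Nat) => Nat) (succ (succ zero)) (fun (μ : Nat) => fun (w : Nat) => succ w) (succ zero)
  ~> (fun (q : Nat) => fun (μ : Nat) => succ μ) zero (elimNat (fun (w : Nat) => Nat) (succ (succ zero)) (fun (ξ : Nat) => fun (d : Nat) => succ d) zero)
  ~> (fun (q : Nat) => succ q) (elimNat (fun (μ : Nat) => Nat) (succ (succ zero)) (fun (w : Nat) => fun (ξ : Nat) => succ ξ) zero)
  ~> succ (elimNat (fun (q : Nat) => Nat) (succ (succ zero)) (fun (μ : Nat) => fun (w : Nat) => succ w) zero)
  ~> succ (succ (succ zero))
the term's type:
  Nat


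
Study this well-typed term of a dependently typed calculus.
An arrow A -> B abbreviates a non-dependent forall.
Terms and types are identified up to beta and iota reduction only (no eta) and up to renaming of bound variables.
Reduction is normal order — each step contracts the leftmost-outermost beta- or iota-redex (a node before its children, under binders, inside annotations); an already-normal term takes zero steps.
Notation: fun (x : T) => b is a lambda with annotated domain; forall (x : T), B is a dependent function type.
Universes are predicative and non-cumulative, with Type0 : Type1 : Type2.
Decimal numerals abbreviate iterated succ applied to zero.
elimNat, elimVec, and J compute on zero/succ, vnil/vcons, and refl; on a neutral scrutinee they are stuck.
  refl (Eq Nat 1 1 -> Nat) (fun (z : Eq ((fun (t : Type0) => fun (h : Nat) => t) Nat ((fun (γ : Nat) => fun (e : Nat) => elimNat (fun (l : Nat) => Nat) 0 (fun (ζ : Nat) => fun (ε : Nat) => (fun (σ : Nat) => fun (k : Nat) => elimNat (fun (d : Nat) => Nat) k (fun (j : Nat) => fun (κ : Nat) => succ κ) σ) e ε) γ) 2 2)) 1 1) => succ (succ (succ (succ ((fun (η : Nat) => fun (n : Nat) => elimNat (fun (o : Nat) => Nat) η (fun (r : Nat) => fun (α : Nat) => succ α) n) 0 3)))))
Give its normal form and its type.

resulting normal form:
  refl (Eq Nat 1 1 -> Nat) (fun (z : Eq Nat 1 1) => 7)
inferred type:
  Eq (Eq Nat 1 1 -> Nat) (fun (z : Eq Nat 1 1) => 7) (fun (t : Eq Nat 1 1) => 7)


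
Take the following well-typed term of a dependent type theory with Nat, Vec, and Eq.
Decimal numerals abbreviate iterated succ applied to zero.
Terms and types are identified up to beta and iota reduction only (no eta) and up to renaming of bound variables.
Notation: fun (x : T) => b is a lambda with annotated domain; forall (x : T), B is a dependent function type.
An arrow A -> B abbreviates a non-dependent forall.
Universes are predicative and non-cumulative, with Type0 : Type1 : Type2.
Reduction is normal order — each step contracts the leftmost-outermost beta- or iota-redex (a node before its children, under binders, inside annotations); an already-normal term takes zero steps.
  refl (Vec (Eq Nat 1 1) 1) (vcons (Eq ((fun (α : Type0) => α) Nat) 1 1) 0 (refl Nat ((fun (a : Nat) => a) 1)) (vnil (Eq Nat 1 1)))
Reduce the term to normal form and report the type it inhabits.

reduced normal form:
  refl (Vec (Eq Nat 1 1) 1) (vcons (Eq Nat 1 1) 0 (refl Nat 1) (vnil (Eq Nat 1 1)))
the term's type:
  Eq (Vec (Eq Nat 1 1) 1) (vcons (Eq Nat 1 1) 0 (refl Nat 1) (vnil (Eq Nat 1 1))) (vcons (Eq Nat 1 1) 0 (refl Nat 1) (vnil (Eq Nat 1 1)))
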